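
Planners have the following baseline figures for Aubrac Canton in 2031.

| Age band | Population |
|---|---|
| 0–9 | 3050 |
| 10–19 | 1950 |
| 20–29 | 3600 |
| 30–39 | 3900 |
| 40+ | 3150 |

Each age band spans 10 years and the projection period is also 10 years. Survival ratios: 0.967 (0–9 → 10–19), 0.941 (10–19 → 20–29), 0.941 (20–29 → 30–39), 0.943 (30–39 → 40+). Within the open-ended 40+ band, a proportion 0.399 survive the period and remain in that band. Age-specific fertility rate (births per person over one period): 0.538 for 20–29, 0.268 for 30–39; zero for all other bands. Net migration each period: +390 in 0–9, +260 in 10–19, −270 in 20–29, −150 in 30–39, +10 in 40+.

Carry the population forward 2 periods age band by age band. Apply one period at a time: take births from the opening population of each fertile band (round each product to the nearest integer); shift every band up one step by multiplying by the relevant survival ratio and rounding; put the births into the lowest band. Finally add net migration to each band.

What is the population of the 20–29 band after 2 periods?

2750

[period 1]
Births: 3600 * 0.538 = 1937, 3900 * 0.268 = 1045 → total 2982
10–19: 3050 * 0.967 = 2949
20–29: 1950 * 0.941 = 1835
30–39: 3600 * 0.941 = 3388
40+: 3900 * 0.943 + 3150 * 0.399 = 3678 + 1257 = 4935
Net migration: 0–9 + 390 → 3372; 10–19 + 260 → 3209; 20–29 − 270 → 1565; 30–39 − 150 → 3238; 40+ + 10 → 4945
→ [3372, 3209, 1565, 3238, 4945]
[period 2]
Births: 1565 * 0.538 = 842, 3238 * 0.268 = 868 → total 1710
10–19: 3372 * 0.967 = 3261
20–29: 3209 * 0.941 = 3020
30–39: 1565 * 0.941 = 1473
40+: 3238 * 0.943 + 4945 * 0.399 = 3053 + 1973 = 5026
Net migration: 0–9 + 390 → 2100; 10–19 + 260 → 3521; 20–29 − 270 → 2750; 30–39 − 150 → 1323; 40+ + 10 → 5036
→ [2100, 3521, 2750, 1323, 5036]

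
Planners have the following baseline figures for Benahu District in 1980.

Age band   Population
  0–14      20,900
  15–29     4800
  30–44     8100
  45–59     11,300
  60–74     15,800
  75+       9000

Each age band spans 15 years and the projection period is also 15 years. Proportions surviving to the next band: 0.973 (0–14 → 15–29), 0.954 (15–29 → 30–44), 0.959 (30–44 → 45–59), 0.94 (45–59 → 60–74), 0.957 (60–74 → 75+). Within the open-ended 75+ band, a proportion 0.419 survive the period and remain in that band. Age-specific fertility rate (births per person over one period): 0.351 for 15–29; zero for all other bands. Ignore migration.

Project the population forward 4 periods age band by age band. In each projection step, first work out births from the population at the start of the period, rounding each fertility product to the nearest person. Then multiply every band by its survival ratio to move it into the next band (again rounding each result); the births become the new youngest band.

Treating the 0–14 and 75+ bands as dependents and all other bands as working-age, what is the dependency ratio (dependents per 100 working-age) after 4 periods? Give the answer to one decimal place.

47.7

Let group 1 be 0–14 through group 6 = 75+.
[period 1]
Births: 4800 × 0.351 = 1685
Group 2: 20900 × 0.973 = 20336
Group 3: 4800 × 0.954 = 4579
Group 4: 8100 × 0.959 = 7768
Group 5: 11300 × 0.94 = 10622
Group 6: 15800 × 0.957 + 9000 × 0.419 = 15121 + 3771 = 18892
Population now: 0–14=1685, 15–29=20336, 30–44=4579, 45–59=7768, 60–74=10622, 75+=18892
[period 2]
Births: 20336 × 0.351 = 7138
Group 2: 1685 × 0.973 = 1640
Group 3: 20336 × 0.954 = 19401
Group 4: 4579 × 0.959 = 4391
Group 5: 7768 × 0.94 = 7302
Group 6: 10622 × 0.957 + 18892 × 0.419 = 10165 + 7916 = 18081
Population now: 0–14=7138, 15–29=1640, 30–44=19401, 45–59=4391, 60–74=7302, 75+=18081
[period 3]
Births: 1640 × 0.351 = 576
Group 2: 7138 × 0.973 = 6945
Group 3: 1640 × 0.954 = 1565
Group 4: 19401 × 0.959 = 18606
Group 5: 4391 × 0.94 = 4128
Group 6: 7302 × 0.957 + 18081 × 0.419 = 6988 + 7576 = 14564
Population now: 0–14=576, 15–29=6945, 30–44=1565, 45–59=18606, 60–74=4128, 75+=14564
[period 4]
Births: 6945 × 0.351 = 2438
Group 2: 576 × 0.973 = 560
Group 3: 6945 × 0.954 = 6626
Group 4: 1565 × 0.959 = 1501
Group 5: 18606 × 0.94 = 17490
Group 6: 4128 × 0.957 + 14564 × 0.419 = 3950 + 6102 = 10052
Population now: 0–14=2438, 15–29=560, 30–44=6626, 45–59=1501, 60–74=17490, 75+=10052
Dependents (band 0–14 + band 75+) = 2438 + 10052 = 12490; working-age = 26177; ratio = 12490/26177 × 100 = 47.7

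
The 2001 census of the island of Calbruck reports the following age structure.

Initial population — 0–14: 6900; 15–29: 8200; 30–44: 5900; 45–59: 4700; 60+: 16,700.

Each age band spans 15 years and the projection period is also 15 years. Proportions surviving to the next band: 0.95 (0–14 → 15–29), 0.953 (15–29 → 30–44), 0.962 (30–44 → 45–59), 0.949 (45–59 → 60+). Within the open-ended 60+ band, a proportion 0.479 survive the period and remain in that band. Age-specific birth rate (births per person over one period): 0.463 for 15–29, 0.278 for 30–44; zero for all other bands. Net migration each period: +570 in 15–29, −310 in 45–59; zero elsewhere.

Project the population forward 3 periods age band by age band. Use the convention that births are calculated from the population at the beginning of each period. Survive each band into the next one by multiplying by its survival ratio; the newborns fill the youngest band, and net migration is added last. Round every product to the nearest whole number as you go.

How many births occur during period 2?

Call the bands 1 to 5, youngest first.
Period 1:
Births: 8200 * 0.463 = 3797, 5900 * 0.278 = 1640 ⇒ total 5437
Band 2: 6900 * 0.95 = 6555
Band 3: 8200 * 0.953 = 7815
Band 4: 5900 * 0.962 = 5676
Band 5: 4700 * 0.949 + 16700 * 0.479 = 4460 + 7999 = 12459
Net migration: Band 2 + 570 → 7125; Band 4 − 310 → 5366
End of period: [5437, 7125, 7815, 5366, 12459]
Period 2:
Births: 7125 * 0.463 = 3299, 7815 * 0.278 = 2173 ⇒ total 5472
Band 2: 5437 * 0.95 = 5165
Band 3: 7125 * 0.953 = 6790
Band 4: 7815 * 0.962 = 7518
Band 5: 5366 * 0.949 + 12459 * 0.479 = 5092 + 5968 = 11060
Net migration: Band 2 + 570 → 5735; Band 4 − 310 → 7208
End of period: [5472, 5735, 6790, 7208, 11060]

5472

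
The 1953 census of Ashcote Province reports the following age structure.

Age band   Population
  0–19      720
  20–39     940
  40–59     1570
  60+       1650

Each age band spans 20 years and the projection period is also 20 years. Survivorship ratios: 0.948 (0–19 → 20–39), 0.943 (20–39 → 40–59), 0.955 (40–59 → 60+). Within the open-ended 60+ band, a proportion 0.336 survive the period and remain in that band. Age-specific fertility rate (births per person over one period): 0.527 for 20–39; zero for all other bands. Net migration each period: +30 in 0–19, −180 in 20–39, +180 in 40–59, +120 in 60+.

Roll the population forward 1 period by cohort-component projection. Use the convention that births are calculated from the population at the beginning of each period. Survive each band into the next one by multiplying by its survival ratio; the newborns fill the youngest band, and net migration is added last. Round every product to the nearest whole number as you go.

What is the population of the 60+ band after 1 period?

2173

Let band 1 be 0–19 through band 4 = 60+.
[period 1]
Births: 940 × 0.527 = 495
Band 2: 720 × 0.948 = 683
Band 3: 940 × 0.943 = 886
Band 4: 1570 × 0.955 + 1650 × 0.336 = 1499 + 554 = 2053
Net migration: Band 1 + 30 → 525; Band 2 − 180 → 503; Band 3 + 180 → 1066; Band 4 + 120 → 2173
→ [525, 503, 1066, 2173]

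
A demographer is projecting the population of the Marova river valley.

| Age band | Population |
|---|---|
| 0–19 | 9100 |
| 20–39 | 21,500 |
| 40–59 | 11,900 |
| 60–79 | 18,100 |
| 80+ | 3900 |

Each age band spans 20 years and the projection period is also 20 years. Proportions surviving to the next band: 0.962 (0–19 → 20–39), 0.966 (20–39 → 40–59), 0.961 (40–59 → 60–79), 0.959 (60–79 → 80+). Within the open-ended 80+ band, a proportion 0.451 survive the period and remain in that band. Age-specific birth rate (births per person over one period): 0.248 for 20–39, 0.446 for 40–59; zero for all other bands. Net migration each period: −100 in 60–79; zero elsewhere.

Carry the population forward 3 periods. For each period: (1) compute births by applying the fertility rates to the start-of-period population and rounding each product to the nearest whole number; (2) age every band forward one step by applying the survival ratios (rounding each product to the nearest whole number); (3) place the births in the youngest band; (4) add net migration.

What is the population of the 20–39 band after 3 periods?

11000

— Period 1 —
Births: 21500 * 0.248 = 5332 ; 11900 * 0.446 = 5307 — total 10639
20–39: 9100 * 0.962 = 8754
40–59: 21500 * 0.966 = 20769
60–79: 11900 * 0.961 = 11436
80+: 18100 * 0.959 + 3900 * 0.451 = 17358 + 1759 = 19117
Net migration: 60–79 − 100 → 11336
End of period: [10639, 8754, 20769, 11336, 19117]
— Period 2 —
Births: 8754 * 0.248 = 2171 ; 20769 * 0.446 = 9263 — total 11434
20–39: 10639 * 0.962 = 10235
40–59: 8754 * 0.966 = 8456
60–79: 20769 * 0.961 = 19959
80+: 11336 * 0.959 + 19117 * 0.451 = 10871 + 8622 = 19493
Net migration: 60–79 − 100 → 19859
End of period: [11434, 10235, 8456, 19859, 19493]
— Period 3 —
Births: 10235 * 0.248 = 2538 ; 8456 * 0.446 = 3771 — total 6309
20–39: 11434 * 0.962 = 11000
40–59: 10235 * 0.966 = 9887
60–79: 8456 * 0.961 = 8126
80+: 19859 * 0.959 + 19493 * 0.451 = 19045 + 8791 = 27836
Net migration: 60–79 − 100 → 8026
End of period: [6309, 11000, 9887, 8026, 27836]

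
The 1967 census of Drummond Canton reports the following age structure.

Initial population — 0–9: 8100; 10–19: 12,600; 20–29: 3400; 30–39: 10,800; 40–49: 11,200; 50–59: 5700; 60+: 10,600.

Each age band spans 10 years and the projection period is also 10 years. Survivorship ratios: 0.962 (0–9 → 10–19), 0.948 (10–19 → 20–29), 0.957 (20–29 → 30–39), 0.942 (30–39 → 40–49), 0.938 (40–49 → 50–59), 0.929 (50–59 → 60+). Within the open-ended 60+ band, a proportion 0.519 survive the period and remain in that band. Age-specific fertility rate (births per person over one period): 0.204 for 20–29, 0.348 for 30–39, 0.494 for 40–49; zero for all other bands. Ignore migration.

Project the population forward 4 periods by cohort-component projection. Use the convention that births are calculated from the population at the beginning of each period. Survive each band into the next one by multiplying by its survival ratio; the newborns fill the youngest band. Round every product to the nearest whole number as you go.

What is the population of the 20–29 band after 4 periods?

7838

Let group 1 be 0–9 through group 7 = 60+.
After projecting period 1:
Births: 3400 * 0.204 = 694 ; 10800 * 0.348 = 3758 ; 11200 * 0.494 = 5533 — total 9985
Group 2: 8100 * 0.962 = 7792
Group 3: 12600 * 0.948 = 11945
Group 4: 3400 * 0.957 = 3254
Group 5: 10800 * 0.942 = 10174
Group 6: 11200 * 0.938 = 10506
Group 7: 5700 * 0.929 + 10600 * 0.519 = 5295 + 5501 = 10796
Population now: 0–9=9985, 10–19=7792, 20–29=11945, 30–39=3254, 40–49=10174, 50–59=10506, 60+=10796
After projecting period 2:
Births: 11945 * 0.204 = 2437 ; 3254 * 0.348 = 1132 ; 10174 * 0.494 = 5026 — total 8595
Group 2: 9985 * 0.962 = 9606
Group 3: 7792 * 0.948 = 7387
Group 4: 11945 * 0.957 = 11431
Group 5: 3254 * 0.942 = 3065
Group 6: 10174 * 0.938 = 9543
Group 7: 10506 * 0.929 + 10796 * 0.519 = 9760 + 5603 = 15363
Population now: 0–9=8595, 10–19=9606, 20–29=7387, 30–39=11431, 40–49=3065, 50–59=9543, 60+=15363
After projecting period 3:
Births: 7387 * 0.204 = 1507 ; 11431 * 0.348 = 3978 ; 3065 * 0.494 = 1514 — total 6999
Group 2: 8595 * 0.962 = 8268
Group 3: 9606 * 0.948 = 9106
Group 4: 7387 * 0.957 = 7069
Group 5: 11431 * 0.942 = 10768
Group 6: 3065 * 0.938 = 2875
Group 7: 9543 * 0.929 + 15363 * 0.519 = 8865 + 7973 = 16838
Population now: 0–9=6999, 10–19=8268, 20–29=9106, 30–39=7069, 40–49=10768, 50–59=2875, 60+=16838
After projecting period 4:
Births: 9106 * 0.204 = 1858 ; 7069 * 0.348 = 2460 ; 10768 * 0.494 = 5319 — total 9637
Group 2: 6999 * 0.962 = 6733
Group 3: 8268 * 0.948 = 7838
Group 4: 9106 * 0.957 = 8714
Group 5: 7069 * 0.942 = 6659
Group 6: 10768 * 0.938 = 10100
Group 7: 2875 * 0.929 + 16838 * 0.519 = 2671 + 8739 = 11410
Population now: 0–9=9637, 10–19=6733, 20–29=7838, 30–39=8714, 40–49=6659, 50–59=10100, 60+=11410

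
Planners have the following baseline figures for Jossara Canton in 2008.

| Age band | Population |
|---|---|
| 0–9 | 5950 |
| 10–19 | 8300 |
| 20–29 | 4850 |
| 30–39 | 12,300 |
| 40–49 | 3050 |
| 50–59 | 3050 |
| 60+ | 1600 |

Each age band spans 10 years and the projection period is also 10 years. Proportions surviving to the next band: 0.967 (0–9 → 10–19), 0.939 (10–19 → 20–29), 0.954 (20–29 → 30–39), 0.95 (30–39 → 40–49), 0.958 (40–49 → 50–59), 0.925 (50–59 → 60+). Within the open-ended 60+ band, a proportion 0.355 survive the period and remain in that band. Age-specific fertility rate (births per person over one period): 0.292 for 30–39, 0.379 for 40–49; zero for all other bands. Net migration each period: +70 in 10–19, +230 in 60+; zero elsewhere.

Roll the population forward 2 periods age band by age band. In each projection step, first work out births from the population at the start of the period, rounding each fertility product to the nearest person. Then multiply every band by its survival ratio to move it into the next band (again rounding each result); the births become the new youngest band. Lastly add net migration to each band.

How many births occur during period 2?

— Period 1 —
Births: 12300 × 0.292 = 3592 ; 3050 × 0.379 = 1156 → total 4748
10–19: 5950 × 0.967 = 5754
20–29: 8300 × 0.939 = 7794
30–39: 4850 × 0.954 = 4627
40–49: 12300 × 0.95 = 11685
50–59: 3050 × 0.958 = 2922
60+: 3050 × 0.925 + 1600 × 0.355 = 2821 + 568 = 3389
Net migration: 10–19 + 70 → 5824; 60+ + 230 → 3619
Population now: 0–9=4748, 10–19=5824, 20–29=7794, 30–39=4627, 40–49=11685, 50–59=2922, 60+=3619
— Period 2 —
Births: 4627 × 0.292 = 1351 ; 11685 × 0.379 = 4429 → total 5780
10–19: 4748 × 0.967 = 4591
20–29: 5824 × 0.939 = 5469
30–39: 7794 × 0.954 = 7435
40–49: 4627 × 0.95 = 4396
50–59: 11685 × 0.958 = 11194
60+: 2922 × 0.925 + 3619 × 0.355 = 2703 + 1285 = 3988
Net migration: 10–19 + 70 → 4661; 60+ + 230 → 4218
Population now: 0–9=5780, 10–19=4661, 20–29=5469, 30–39=7435, 40–49=4396, 50–59=11194, 60+=4218

5780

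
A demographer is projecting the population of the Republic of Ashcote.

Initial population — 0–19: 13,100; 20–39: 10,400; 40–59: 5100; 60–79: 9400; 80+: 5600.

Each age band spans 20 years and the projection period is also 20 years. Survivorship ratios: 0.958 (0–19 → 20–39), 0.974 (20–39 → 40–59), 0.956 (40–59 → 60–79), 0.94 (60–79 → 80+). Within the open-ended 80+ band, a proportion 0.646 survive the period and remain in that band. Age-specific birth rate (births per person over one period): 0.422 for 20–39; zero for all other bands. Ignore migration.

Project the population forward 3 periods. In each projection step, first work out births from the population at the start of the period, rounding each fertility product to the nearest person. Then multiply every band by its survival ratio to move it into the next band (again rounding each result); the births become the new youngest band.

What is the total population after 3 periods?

After projecting period 1:
Births: 10400 × 0.422 = 4389
20–39: 13100 × 0.958 = 12550
40–59: 10400 × 0.974 = 10130
60–79: 5100 × 0.956 = 4876
80+: 9400 × 0.94 + 5600 × 0.646 = 8836 + 3618 = 12454
Population now: 0–19=4389, 20–39=12550, 40–59=10130, 60–79=4876, 80+=12454
After projecting period 2:
Births: 12550 × 0.422 = 5296
20–39: 4389 × 0.958 = 4205
40–59: 12550 × 0.974 = 12224
60–79: 10130 × 0.956 = 9684
80+: 4876 × 0.94 + 12454 × 0.646 = 4583 + 8045 = 12628
Population now: 0–19=5296, 20–39=4205, 40–59=12224, 60–79=9684, 80+=12628
After projecting period 3:
Births: 4205 × 0.422 = 1775
20–39: 5296 × 0.958 = 5074
40–59: 4205 × 0.974 = 4096
60–79: 12224 × 0.956 = 11686
80+: 9684 × 0.94 + 12628 × 0.646 = 9103 + 8158 = 17261
Population now: 0–19=1775, 20–39=5074, 40–59=4096, 60–79=11686, 80+=17261
Total after period 3: 1775 + 5074 + 4096 + 11686 + 17261 = 39892

39892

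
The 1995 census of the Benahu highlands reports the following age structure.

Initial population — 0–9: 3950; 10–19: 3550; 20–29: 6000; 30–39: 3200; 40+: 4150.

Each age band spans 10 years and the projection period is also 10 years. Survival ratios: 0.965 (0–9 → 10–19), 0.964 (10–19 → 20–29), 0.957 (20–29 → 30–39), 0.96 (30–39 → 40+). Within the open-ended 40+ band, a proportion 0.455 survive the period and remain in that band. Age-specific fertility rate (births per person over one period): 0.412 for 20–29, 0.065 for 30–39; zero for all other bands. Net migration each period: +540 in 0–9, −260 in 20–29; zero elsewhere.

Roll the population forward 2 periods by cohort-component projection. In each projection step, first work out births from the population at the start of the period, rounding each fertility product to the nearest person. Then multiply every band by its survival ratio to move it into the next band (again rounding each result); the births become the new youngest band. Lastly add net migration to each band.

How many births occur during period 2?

1676

Let band 1 be 0–9 through band 5 = 40+.
[period 1]
Births: 6000 × 0.412 = 2472  |  3200 × 0.065 = 208 ⇒ total 2680
Band 2: 3950 × 0.965 = 3812
Band 3: 3550 × 0.964 = 3422
Band 4: 6000 × 0.957 = 5742
Band 5: 3200 × 0.96 + 4150 × 0.455 = 3072 + 1888 = 4960
Net migration: Band 1 + 540 → 3220; Band 3 − 260 → 3162
Population now: 0–9=3220, 10–19=3812, 20–29=3162, 30–39=5742, 40+=4960
[period 2]
Births: 3162 × 0.412 = 1303  |  5742 × 0.065 = 373 ⇒ total 1676
Band 2: 3220 × 0.965 = 3107
Band 3: 3812 × 0.964 = 3675
Band 4: 3162 × 0.957 = 3026
Band 5: 5742 × 0.96 + 4960 × 0.455 = 5512 + 2257 = 7769
Net migration: Band 1 + 540 → 2216; Band 3 − 260 → 3415
Population now: 0–9=2216, 10–19=3107, 20–29=3415, 30–39=3026, 40+=7769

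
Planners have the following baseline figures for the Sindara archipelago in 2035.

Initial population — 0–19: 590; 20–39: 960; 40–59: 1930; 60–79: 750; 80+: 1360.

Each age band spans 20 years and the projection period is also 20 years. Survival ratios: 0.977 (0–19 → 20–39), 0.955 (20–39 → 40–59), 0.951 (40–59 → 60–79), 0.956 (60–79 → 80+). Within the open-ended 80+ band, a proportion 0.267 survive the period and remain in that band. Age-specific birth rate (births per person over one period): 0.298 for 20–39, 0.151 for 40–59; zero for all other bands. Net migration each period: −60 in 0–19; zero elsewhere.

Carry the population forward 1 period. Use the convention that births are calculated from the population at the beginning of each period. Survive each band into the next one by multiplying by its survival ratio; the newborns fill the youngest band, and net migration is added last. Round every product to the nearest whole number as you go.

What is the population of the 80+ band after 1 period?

1080

Period 1.
Births: 960 * 0.298 = 286, 1930 * 0.151 = 291 → 577
20–39: 590 * 0.977 = 576
40–59: 960 * 0.955 = 917
60–79: 1930 * 0.951 = 1835
80+: 750 * 0.956 + 1360 * 0.267 = 717 + 363 = 1080
Net migration: 0–19 − 60 → 517
→ [517, 576, 917, 1835, 1080]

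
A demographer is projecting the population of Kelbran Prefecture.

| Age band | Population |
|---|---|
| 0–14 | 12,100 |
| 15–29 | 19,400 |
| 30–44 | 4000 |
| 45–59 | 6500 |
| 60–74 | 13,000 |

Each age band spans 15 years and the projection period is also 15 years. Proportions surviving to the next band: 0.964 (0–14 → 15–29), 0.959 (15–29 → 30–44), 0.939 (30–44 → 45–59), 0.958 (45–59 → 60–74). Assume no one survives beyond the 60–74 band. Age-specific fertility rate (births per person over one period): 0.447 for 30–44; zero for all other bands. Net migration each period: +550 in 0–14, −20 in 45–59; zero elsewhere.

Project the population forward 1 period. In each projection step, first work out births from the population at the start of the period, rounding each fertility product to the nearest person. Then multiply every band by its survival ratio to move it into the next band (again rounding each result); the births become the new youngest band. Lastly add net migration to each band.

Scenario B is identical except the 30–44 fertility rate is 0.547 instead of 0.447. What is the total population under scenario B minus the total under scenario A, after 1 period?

[period 1]
Births: 4000 × 0.447 = 1788
15–29: 12100 × 0.964 = 11664
30–44: 19400 × 0.959 = 18605
45–59: 4000 × 0.939 = 3756
60–74: 6500 × 0.958 = 6227
Net migration: 0–14 + 550 → 2338; 45–59 − 20 → 3736
End of period: [2338, 11664, 18605, 3736, 6227]
Scenario A total after 1 period: 42570
Scenario B projection —
[period 1]
Births: 4000 × 0.547 = 2188
15–29: 12100 × 0.964 = 11664
30–44: 19400 × 0.959 = 18605
45–59: 4000 × 0.939 = 3756
60–74: 6500 × 0.958 = 6227
Net migration: 0–14 + 550 → 2738; 45–59 − 20 → 3736
End of period: [2738, 11664, 18605, 3736, 6227]
Scenario B total after 1 period: 42970
Difference B − A = 42970 − 42570 = 400

400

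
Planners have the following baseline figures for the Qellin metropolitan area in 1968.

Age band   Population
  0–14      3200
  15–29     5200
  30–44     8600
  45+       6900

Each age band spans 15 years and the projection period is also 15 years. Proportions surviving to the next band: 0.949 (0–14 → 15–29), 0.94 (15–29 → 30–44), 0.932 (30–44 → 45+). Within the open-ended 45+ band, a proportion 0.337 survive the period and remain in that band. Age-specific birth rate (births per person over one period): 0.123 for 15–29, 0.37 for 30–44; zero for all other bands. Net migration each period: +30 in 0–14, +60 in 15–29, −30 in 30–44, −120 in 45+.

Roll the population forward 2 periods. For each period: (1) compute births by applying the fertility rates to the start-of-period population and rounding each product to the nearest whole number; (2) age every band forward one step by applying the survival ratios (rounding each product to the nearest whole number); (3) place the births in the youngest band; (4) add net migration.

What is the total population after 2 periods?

16657

Period 1.
Births: 5200 × 0.123 = 640  |  8600 × 0.37 = 3182 ⇒ total 3822
15–29: 3200 × 0.949 = 3037
30–44: 5200 × 0.94 = 4888
45+: 8600 × 0.932 + 6900 × 0.337 = 8015 + 2325 = 10340
Net migration: 0–14 + 30 → 3852; 15–29 + 60 → 3097; 30–44 − 30 → 4858; 45+ − 120 → 10220
→ [3852, 3097, 4858, 10220]
Period 2.
Births: 3097 × 0.123 = 381  |  4858 × 0.37 = 1797 ⇒ total 2178
15–29: 3852 × 0.949 = 3656
30–44: 3097 × 0.94 = 2911
45+: 4858 × 0.932 + 10220 × 0.337 = 4528 + 3444 = 7972
Net migration: 0–14 + 30 → 2208; 15–29 + 60 → 3716; 30–44 − 30 → 2881; 45+ − 120 → 7852
→ [2208, 3716, 2881, 7852]
Total after period 2: 2208 + 3716 + 2881 + 7852 = 16657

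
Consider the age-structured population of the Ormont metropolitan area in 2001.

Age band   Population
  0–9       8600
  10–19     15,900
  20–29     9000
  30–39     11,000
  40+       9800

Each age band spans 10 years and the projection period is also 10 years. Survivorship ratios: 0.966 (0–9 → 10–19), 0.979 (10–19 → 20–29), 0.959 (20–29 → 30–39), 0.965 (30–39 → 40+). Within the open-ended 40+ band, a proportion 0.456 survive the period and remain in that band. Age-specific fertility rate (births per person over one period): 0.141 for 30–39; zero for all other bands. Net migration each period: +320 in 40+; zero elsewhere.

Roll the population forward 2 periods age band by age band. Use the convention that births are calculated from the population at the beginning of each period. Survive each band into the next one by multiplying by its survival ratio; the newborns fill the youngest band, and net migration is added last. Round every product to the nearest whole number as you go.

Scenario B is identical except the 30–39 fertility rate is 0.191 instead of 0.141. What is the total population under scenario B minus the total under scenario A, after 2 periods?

Period 1:
Births: 11000 * 0.141 = 1551
10–19: 8600 * 0.966 = 8308
20–29: 15900 * 0.979 = 15566
30–39: 9000 * 0.959 = 8631
40+: 11000 * 0.965 + 9800 * 0.456 = 10615 + 4469 = 15084
Net migration: 40+ + 320 → 15404
Giving 1551 / 8308 / 15566 / 8631 / 15404.
Period 2:
Births: 8631 * 0.141 = 1217
10–19: 1551 * 0.966 = 1498
20–29: 8308 * 0.979 = 8134
30–39: 15566 * 0.959 = 14928
40+: 8631 * 0.965 + 15404 * 0.456 = 8329 + 7024 = 15353
Net migration: 40+ + 320 → 15673
Giving 1217 / 1498 / 8134 / 14928 / 15673.
Scenario A total after 2 periods: 41450
Scenario B projection —
Period 1:
Births: 11000 * 0.191 = 2101
10–19: 8600 * 0.966 = 8308
20–29: 15900 * 0.979 = 15566
30–39: 9000 * 0.959 = 8631
40+: 11000 * 0.965 + 9800 * 0.456 = 10615 + 4469 = 15084
Net migration: 40+ + 320 → 15404
Giving 2101 / 8308 / 15566 / 8631 / 15404.
Period 2:
Births: 8631 * 0.191 = 1649
10–19: 2101 * 0.966 = 2030
20–29: 8308 * 0.979 = 8134
30–39: 15566 * 0.959 = 14928
40+: 8631 * 0.965 + 15404 * 0.456 = 8329 + 7024 = 15353
Net migration: 40+ + 320 → 15673
Giving 1649 / 2030 / 8134 / 14928 / 15673.
Scenario B total after 2 periods: 42414
Difference B − A = 42414 − 41450 = 964

964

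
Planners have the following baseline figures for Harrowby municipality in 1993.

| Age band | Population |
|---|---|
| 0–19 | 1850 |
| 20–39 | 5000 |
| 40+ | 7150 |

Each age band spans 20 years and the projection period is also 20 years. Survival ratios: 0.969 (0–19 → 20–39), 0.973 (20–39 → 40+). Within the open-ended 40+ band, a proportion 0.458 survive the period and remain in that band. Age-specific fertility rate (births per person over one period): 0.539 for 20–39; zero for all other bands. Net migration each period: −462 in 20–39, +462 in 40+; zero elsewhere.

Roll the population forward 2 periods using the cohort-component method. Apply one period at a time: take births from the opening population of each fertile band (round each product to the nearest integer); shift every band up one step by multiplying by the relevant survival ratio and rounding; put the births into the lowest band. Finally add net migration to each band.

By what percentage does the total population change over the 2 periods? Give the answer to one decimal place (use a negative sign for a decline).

Period 1:
Births: 5000 × 0.539 = 2695
20–39: 1850 × 0.969 = 1793
40+: 5000 × 0.973 + 7150 × 0.458 = 4865 + 3275 = 8140
Net migration: 20–39 − 462 → 1331; 40+ + 462 → 8602
Population now: 0–19=2695, 20–39=1331, 40+=8602
Period 2:
Births: 1331 × 0.539 = 717
20–39: 2695 × 0.969 = 2611
40+: 1331 × 0.973 + 8602 × 0.458 = 1295 + 3940 = 5235
Net migration: 20–39 − 462 → 2149; 40+ + 462 → 5697
Population now: 0–19=717, 20–39=2149, 40+=5697
Total: 14000 → 8563; change = -5437; percentage change = -38.8%

-38.8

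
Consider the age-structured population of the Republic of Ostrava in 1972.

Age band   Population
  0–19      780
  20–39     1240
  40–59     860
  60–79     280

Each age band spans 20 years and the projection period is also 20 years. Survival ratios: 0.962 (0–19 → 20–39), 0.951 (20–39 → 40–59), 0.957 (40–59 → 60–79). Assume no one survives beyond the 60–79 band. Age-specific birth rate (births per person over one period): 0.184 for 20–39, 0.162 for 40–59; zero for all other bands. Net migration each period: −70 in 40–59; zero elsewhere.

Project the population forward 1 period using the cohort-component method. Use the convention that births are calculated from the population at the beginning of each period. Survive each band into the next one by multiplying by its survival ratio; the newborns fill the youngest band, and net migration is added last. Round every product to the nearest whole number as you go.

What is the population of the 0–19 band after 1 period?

367

Numbering the bands 1..4 from youngest to oldest:
After projecting period 1:
Births: 1240 × 0.184 = 228, 860 × 0.162 = 139 → total 367
Band 2: 780 × 0.962 = 750
Band 3: 1240 × 0.951 = 1179
Band 4: 860 × 0.957 = 823
Net migration: Band 3 − 70 → 1109
→ [367, 750, 1109, 823]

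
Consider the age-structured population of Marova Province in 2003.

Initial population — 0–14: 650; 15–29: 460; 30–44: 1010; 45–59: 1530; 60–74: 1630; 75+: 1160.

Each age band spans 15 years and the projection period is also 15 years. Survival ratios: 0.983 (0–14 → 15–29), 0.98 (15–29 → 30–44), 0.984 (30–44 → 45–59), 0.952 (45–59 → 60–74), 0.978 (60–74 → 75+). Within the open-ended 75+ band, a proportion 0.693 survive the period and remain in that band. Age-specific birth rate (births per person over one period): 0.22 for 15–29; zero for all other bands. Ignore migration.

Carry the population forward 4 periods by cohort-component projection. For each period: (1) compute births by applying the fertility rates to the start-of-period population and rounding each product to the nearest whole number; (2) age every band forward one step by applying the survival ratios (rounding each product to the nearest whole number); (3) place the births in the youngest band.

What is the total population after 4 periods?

Period 1:
Births: 460 × 0.22 = 101
15–29: 650 × 0.983 = 639
30–44: 460 × 0.98 = 451
45–59: 1010 × 0.984 = 994
60–74: 1530 × 0.952 = 1457
75+: 1630 × 0.978 + 1160 × 0.693 = 1594 + 804 = 2398
Population now: 0–14=101, 15–29=639, 30–44=451, 45–59=994, 60–74=1457, 75+=2398
Period 2:
Births: 639 × 0.22 = 141
15–29: 101 × 0.983 = 99
30–44: 639 × 0.98 = 626
45–59: 451 × 0.984 = 444
60–74: 994 × 0.952 = 946
75+: 1457 × 0.978 + 2398 × 0.693 = 1425 + 1662 = 3087
Population now: 0–14=141, 15–29=99, 30–44=626, 45–59=444, 60–74=946, 75+=3087
Period 3:
Births: 99 × 0.22 = 22
15–29: 141 × 0.983 = 139
30–44: 99 × 0.98 = 97
45–59: 626 × 0.984 = 616
60–74: 444 × 0.952 = 423
75+: 946 × 0.978 + 3087 × 0.693 = 925 + 2139 = 3064
Population now: 0–14=22, 15–29=139, 30–44=97, 45–59=616, 60–74=423, 75+=3064
Period 4:
Births: 139 × 0.22 = 31
15–29: 22 × 0.983 = 22
30–44: 139 × 0.98 = 136
45–59: 97 × 0.984 = 95
60–74: 616 × 0.952 = 586
75+: 423 × 0.978 + 3064 × 0.693 = 414 + 2123 = 2537
Population now: 0–14=31, 15–29=22, 30–44=136, 45–59=95, 60–74=586, 75+=2537
Total after period 4: 31 + 22 + 136 + 95 + 586 + 2537 = 3407

3407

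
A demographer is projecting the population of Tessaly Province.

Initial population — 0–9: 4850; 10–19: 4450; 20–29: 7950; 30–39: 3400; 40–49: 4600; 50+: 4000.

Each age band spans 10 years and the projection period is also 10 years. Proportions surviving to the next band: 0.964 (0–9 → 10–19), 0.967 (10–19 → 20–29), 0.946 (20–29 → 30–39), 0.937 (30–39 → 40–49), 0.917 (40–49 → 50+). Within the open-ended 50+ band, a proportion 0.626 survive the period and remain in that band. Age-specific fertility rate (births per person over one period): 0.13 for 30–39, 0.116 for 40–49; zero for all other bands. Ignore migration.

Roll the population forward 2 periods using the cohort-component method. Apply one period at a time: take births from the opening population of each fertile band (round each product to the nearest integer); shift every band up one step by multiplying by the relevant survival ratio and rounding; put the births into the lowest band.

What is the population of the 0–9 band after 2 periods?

Numbering the bands 1..6 from youngest to oldest:
[period 1]
Births: 3400 * 0.13 = 442 ; 4600 * 0.116 = 534 → total 976
Band 2: 4850 * 0.964 = 4675
Band 3: 4450 * 0.967 = 4303
Band 4: 7950 * 0.946 = 7521
Band 5: 3400 * 0.937 = 3186
Band 6: 4600 * 0.917 + 4000 * 0.626 = 4218 + 2504 = 6722
→ [976, 4675, 4303, 7521, 3186, 6722]
[period 2]
Births: 7521 * 0.13 = 978 ; 3186 * 0.116 = 370 → total 1348
Band 2: 976 * 0.964 = 941
Band 3: 4675 * 0.967 = 4521
Band 4: 4303 * 0.946 = 4071
Band 5: 7521 * 0.937 = 7047
Band 6: 3186 * 0.917 + 6722 * 0.626 = 2922 + 4208 = 7130
→ [1348, 941, 4521, 4071, 7047, 7130]

1348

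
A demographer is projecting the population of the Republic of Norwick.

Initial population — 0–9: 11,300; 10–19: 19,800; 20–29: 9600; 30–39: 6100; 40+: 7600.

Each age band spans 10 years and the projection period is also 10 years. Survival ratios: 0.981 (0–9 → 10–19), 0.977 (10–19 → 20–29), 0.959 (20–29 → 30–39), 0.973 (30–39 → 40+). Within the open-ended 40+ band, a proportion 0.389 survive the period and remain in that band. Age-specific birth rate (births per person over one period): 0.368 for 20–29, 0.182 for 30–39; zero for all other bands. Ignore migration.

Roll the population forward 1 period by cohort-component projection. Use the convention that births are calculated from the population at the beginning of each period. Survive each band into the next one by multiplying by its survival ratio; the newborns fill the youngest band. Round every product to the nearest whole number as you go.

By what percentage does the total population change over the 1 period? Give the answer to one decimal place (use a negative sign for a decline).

Period 1.
Births: 9600 × 0.368 = 3533, 6100 × 0.182 = 1110 → 4643
10–19: 11300 × 0.981 = 11085
20–29: 19800 × 0.977 = 19345
30–39: 9600 × 0.959 = 9206
40+: 6100 × 0.973 + 7600 × 0.389 = 5935 + 2956 = 8891
End of period: [4643, 11085, 19345, 9206, 8891]
Total: 54400 → 53170; change = -1230; percentage change = -2.3%

-2.3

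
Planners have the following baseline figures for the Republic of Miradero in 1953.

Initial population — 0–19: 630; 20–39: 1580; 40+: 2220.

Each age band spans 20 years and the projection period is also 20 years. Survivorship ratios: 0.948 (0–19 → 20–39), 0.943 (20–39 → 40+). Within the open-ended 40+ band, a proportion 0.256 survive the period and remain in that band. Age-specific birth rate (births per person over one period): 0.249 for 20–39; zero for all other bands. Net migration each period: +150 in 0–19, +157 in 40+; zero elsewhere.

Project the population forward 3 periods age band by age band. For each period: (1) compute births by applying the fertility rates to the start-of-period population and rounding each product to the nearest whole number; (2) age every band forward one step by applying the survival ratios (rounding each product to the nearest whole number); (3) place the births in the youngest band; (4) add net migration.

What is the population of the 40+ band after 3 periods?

After projecting period 1:
Births: 1580 × 0.249 = 393
20–39: 630 × 0.948 = 597
40+: 1580 × 0.943 + 2220 × 0.256 = 1490 + 568 = 2058
Net migration: 0–19 + 150 → 543; 40+ + 157 → 2215
→ [543, 597, 2215]
After projecting period 2:
Births: 597 × 0.249 = 149
20–39: 543 × 0.948 = 515
40+: 597 × 0.943 + 2215 × 0.256 = 563 + 567 = 1130
Net migration: 0–19 + 150 → 299; 40+ + 157 → 1287
→ [299, 515, 1287]
After projecting period 3:
Births: 515 × 0.249 = 128
20–39: 299 × 0.948 = 283
40+: 515 × 0.943 + 1287 × 0.256 = 486 + 329 = 815
Net migration: 0–19 + 150 → 278; 40+ + 157 → 972
→ [278, 283, 972]

972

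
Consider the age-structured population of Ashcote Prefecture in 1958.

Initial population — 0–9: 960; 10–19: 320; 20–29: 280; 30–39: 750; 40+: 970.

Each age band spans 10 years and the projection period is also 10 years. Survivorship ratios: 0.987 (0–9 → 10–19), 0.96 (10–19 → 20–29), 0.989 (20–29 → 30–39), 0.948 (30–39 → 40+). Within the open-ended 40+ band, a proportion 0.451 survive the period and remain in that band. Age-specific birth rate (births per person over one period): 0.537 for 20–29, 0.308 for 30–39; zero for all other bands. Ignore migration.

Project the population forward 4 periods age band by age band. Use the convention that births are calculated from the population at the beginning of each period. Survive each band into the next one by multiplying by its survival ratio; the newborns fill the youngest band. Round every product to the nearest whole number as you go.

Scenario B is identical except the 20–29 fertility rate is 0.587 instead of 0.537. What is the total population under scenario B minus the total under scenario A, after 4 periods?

99

[period 1]
Births: 280 * 0.537 = 150, 750 * 0.308 = 231 — total 381
10–19: 960 * 0.987 = 948
20–29: 320 * 0.96 = 307
30–39: 280 * 0.989 = 277
40+: 750 * 0.948 + 970 * 0.451 = 711 + 437 = 1148
Giving 381 / 948 / 307 / 277 / 1148.
[period 2]
Births: 307 * 0.537 = 165, 277 * 0.308 = 85 — total 250
10–19: 381 * 0.987 = 376
20–29: 948 * 0.96 = 910
30–39: 307 * 0.989 = 304
40+: 277 * 0.948 + 1148 * 0.451 = 263 + 518 = 781
Giving 250 / 376 / 910 / 304 / 781.
[period 3]
Births: 910 * 0.537 = 489, 304 * 0.308 = 94 — total 583
10–19: 250 * 0.987 = 247
20–29: 376 * 0.96 = 361
30–39: 910 * 0.989 = 900
40+: 304 * 0.948 + 781 * 0.451 = 288 + 352 = 640
Giving 583 / 247 / 361 / 900 / 640.
[period 4]
Births: 361 * 0.537 = 194, 900 * 0.308 = 277 — total 471
10–19: 583 * 0.987 = 575
20–29: 247 * 0.96 = 237
30–39: 361 * 0.989 = 357
40+: 900 * 0.948 + 640 * 0.451 = 853 + 289 = 1142
Giving 471 / 575 / 237 / 357 / 1142.
Scenario A total after 4 periods: 2782
Scenario B projection —
[period 1]
Births: 280 * 0.587 = 164, 750 * 0.308 = 231 — total 395
10–19: 960 * 0.987 = 948
20–29: 320 * 0.96 = 307
30–39: 280 * 0.989 = 277
40+: 750 * 0.948 + 970 * 0.451 = 711 + 437 = 1148
Giving 395 / 948 / 307 / 277 / 1148.
[period 2]
Births: 307 * 0.587 = 180, 277 * 0.308 = 85 — total 265
10–19: 395 * 0.987 = 390
20–29: 948 * 0.96 = 910
30–39: 307 * 0.989 = 304
40+: 277 * 0.948 + 1148 * 0.451 = 263 + 518 = 781
Giving 265 / 390 / 910 / 304 / 781.
[period 3]
Births: 910 * 0.587 = 534, 304 * 0.308 = 94 — total 628
10–19: 265 * 0.987 = 262
20–29: 390 * 0.96 = 374
30–39: 910 * 0.989 = 900
40+: 304 * 0.948 + 781 * 0.451 = 288 + 352 = 640
Giving 628 / 262 / 374 / 900 / 640.
[period 4]
Births: 374 * 0.587 = 220, 900 * 0.308 = 277 — total 497
10–19: 628 * 0.987 = 620
20–29: 262 * 0.96 = 252
30–39: 374 * 0.989 = 370
40+: 900 * 0.948 + 640 * 0.451 = 853 + 289 = 1142
Giving 497 / 620 / 252 / 370 / 1142.
Scenario B total after 4 periods: 2881
Difference B − A = 2881 − 2782 = 99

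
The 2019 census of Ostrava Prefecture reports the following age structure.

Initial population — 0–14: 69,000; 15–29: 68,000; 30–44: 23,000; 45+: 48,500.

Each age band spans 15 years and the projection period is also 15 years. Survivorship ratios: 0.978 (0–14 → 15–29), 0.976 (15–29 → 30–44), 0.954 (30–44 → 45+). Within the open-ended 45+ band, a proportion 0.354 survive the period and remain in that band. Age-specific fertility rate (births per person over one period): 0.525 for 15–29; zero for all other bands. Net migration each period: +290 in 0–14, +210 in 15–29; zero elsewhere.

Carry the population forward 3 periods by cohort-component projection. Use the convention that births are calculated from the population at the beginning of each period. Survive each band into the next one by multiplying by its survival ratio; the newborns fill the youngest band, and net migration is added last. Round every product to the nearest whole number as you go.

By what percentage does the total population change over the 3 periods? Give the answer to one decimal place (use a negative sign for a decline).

Call the groups 1 to 4, youngest first.
— Period 1 —
Births: 68000 × 0.525 = 35700
Group 2: 69000 × 0.978 = 67482
Group 3: 68000 × 0.976 = 66368
Group 4: 23000 × 0.954 + 48500 × 0.354 = 21942 + 17169 = 39111
Net migration: Group 1 + 290 → 35990; Group 2 + 210 → 67692
→ [35990, 67692, 66368, 39111]
— Period 2 —
Births: 67692 × 0.525 = 35538
Group 2: 35990 × 0.978 = 35198
Group 3: 67692 × 0.976 = 66067
Group 4: 66368 × 0.954 + 39111 × 0.354 = 63315 + 13845 = 77160
Net migration: Group 1 + 290 → 35828; Group 2 + 210 → 35408
→ [35828, 35408, 66067, 77160]
— Period 3 —
Births: 35408 × 0.525 = 18589
Group 2: 35828 × 0.978 = 35040
Group 3: 35408 × 0.976 = 34558
Group 4: 66067 × 0.954 + 77160 × 0.354 = 63028 + 27315 = 90343
Net migration: Group 1 + 290 → 18879; Group 2 + 210 → 35250
→ [18879, 35250, 34558, 90343]
Total: 208500 → 179030; change = -29470; percentage change = -14.1%

-14.1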